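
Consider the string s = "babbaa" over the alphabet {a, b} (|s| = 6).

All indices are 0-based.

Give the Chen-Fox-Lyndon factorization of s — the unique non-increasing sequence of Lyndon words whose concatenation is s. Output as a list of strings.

["b", "abb", "a", "a"]

emit factor 1: 'b' (i=0, period=1)
emit factor 2: 'abb' (i=1, period=3)
emit factor 3: 'a' (i=4, period=1)
emit factor 4: 'a' (i=5, period=1)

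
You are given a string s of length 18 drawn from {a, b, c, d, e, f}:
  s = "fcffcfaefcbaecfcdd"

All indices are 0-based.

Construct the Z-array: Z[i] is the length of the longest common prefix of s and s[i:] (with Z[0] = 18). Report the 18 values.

Z[0]=18
i=1: i≥r, start 0; Z[1]=0
i=2: i≥r, start 0; Z[2]=1 scan→box=[2,3)
i=3: i≥r, start 0; Z[3]=3 scan→box=[3,6)
i=4: min(r-i=2, Z[1]=0)=0; Z[4]=0
i=5: min(r-i=1, Z[2]=1)=1; Z[5]=1
i=6: i≥r, start 0; Z[6]=0
i=7: i≥r, start 0; Z[7]=0
i=8: i≥r, start 0; Z[8]=2 scan→box=[8,10)
i=9: min(r-i=1, Z[1]=0)=0; Z[9]=0
i=10: i≥r, start 0; Z[10]=0
i=11: i≥r, start 0; Z[11]=0
i=12: i≥r, start 0; Z[12]=0
i=13: i≥r, start 0; Z[13]=0
i=14: i≥r, start 0; Z[14]=2 scan→box=[14,16)
i=15: min(r-i=1, Z[1]=0)=0; Z[15]=0
i=16: i≥r, start 0; Z[16]=0
i=17: i≥r, start 0; Z[17]=0

[18, 0, 1, 3, 0, 1, 0, 0, 2, 0, 0, 0, 0, 0, 2, 0, 0, 0]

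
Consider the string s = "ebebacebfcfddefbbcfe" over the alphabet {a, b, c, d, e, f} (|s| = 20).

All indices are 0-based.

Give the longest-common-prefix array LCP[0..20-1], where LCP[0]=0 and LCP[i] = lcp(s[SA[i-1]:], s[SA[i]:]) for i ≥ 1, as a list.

[0, 0, 1, 1, 1, 1, 0, 1, 2, 0, 1, 0, 1, 2, 2, 1, 0, 1, 1, 1]

rank→(start, suffix):
  0 → (4, 'acebfcfddefbbcfe')
  1 → (3, 'bacebfcfddefbbcfe')
  2 → (15, 'bbcfe')
  3 → (16, 'bcfe')
  4 → (1, 'bebacebfcfddefbbcfe')
  5 → (7, 'bfcfddefbbcfe')
  6 → (5, 'cebfcfddefbbcfe')
  7 → (9, 'cfddefbbcfe')
  8 → (17, 'cfe')
  9 → (11, 'ddefbbcfe')
  10 → (12, 'defbbcfe')
  11 → (19, 'e')
  12 → (2, 'ebacebfcfddefbbcfe')
  13 → (0, 'ebebacebfcfddefbbcfe')
  14 → (6, 'ebfcfddefbbcfe')
  15 → (13, 'efbbcfe')
  16 → (14, 'fbbcfe')
  17 → (8, 'fcfddefbbcfe')
  18 → (10, 'fddefbbcfe')
  19 → (18, 'fe')

SA = [4, 3, 15, 16, 1, 7, 5, 9, 17, 11, 12, 19, 2, 0, 6, 13, 14, 8, 10, 18]
rank  pair      lcp
   1  s[4:],s[3:]  0  ''
   2  s[3:],s[15:]  1  'b'
   3  s[15:],s[16:]  1  'b'
   4  s[16:],s[1:]  1  'b'
   5  s[1:],s[7:]  1  'b'
   6  s[7:],s[5:]  0  ''
   7  s[5:],s[9:]  1  'c'
   8  s[9:],s[17:]  2  'cf'
   9  s[17:],s[11:]  0  ''
  10  s[11:],s[12:]  1  'd'
  11  s[12:],s[19:]  0  ''
  12  s[19:],s[2:]  1  'e'
  13  s[2:],s[0:]  2  'eb'
  14  s[0:],s[6:]  2  'eb'
  15  s[6:],s[13:]  1  'e'
  16  s[13:],s[14:]  0  ''
  17  s[14:],s[8:]  1  'f'
  18  s[8:],s[10:]  1  'f'
  19  s[10:],s[18:]  1  'f'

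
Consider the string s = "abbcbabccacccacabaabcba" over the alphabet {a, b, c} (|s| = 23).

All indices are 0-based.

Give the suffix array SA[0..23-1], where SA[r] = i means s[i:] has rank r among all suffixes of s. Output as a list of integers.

sorted suffixes:
  #0 SA[0]=22  'a'
  #1 SA[1]=17  'aabcba'
  #2 SA[2]=15  'abaabcba'
  #3 SA[3]=0  'abbcbabccacccacabaabcba'
  #4 SA[4]=18  'abcba'
  #5 SA[5]=5  'abccacccacabaabcba'
  #6 SA[6]=13  'acabaabcba'
  #7 SA[7]=9  'acccacabaabcba'
  #8 SA[8]=21  'ba'
  #9 SA[9]=16  'baabcba'
  #10 SA[10]=4  'babccacccacabaabcba'
  #11 SA[11]=1  'bbcbabccacccacabaabcba'
  #12 SA[12]=19  'bcba'
  #13 SA[13]=2  'bcbabccacccacabaabcba'
  #14 SA[14]=6  'bccacccacabaabcba'
  #15 SA[15]=14  'cabaabcba'
  #16 SA[16]=12  'cacabaabcba'
  #17 SA[17]=8  'cacccacabaabcba'
  #18 SA[18]=20  'cba'
  #19 SA[19]=3  'cbabccacccacabaabcba'
  #20 SA[20]=11  'ccacabaabcba'
  #21 SA[21]=7  'ccacccacabaabcba'
  #22 SA[22]=10  'cccacabaabcba'

[22, 17, 15, 0, 18, 5, 13, 9, 21, 16, 4, 1, 19, 2, 6, 14, 12, 8, 20, 3, 11, 7, 10]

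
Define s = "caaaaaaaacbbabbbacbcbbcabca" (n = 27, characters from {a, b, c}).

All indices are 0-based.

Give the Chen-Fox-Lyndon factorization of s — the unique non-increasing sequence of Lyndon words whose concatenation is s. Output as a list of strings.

["c", "aaaaaaaacbbabbbacbcbbcabc", "a"]

emit factor 1: 'c' (i=0, period=1)
emit factor 2: 'aaaaaaaacbbabbbacbcbbcabc' (i=1, period=25)
emit factor 3: 'a' (i=26, period=1)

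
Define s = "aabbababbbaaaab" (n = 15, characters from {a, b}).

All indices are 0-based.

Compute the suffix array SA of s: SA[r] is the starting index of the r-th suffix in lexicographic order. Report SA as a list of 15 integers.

[10, 11, 12, 0, 13, 4, 1, 6, 14, 9, 3, 5, 8, 2, 7]

sorted suffixes:
  #0 SA[0]=10  'aaaab'
  #1 SA[1]=11  'aaab'
  #2 SA[2]=12  'aab'
  #3 SA[3]=0  'aabbababbbaaaab'
  #4 SA[4]=13  'ab'
  #5 SA[5]=4  'ababbbaaaab'
  #6 SA[6]=1  'abbababbbaaaab'
  #7 SA[7]=6  'abbbaaaab'
  #8 SA[8]=14  'b'
  #9 SA[9]=9  'baaaab'
  #10 SA[10]=3  'bababbbaaaab'
  #11 SA[11]=5  'babbbaaaab'
  #12 SA[12]=8  'bbaaaab'
  #13 SA[13]=2  'bbababbbaaaab'
  #14 SA[14]=7  'bbbaaaab'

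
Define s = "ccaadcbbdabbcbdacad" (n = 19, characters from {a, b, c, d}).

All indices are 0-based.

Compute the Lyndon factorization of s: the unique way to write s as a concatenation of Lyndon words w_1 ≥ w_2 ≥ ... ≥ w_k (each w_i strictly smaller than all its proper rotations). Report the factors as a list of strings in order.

emit factor 1: 'c' (i=0, period=1)
emit factor 2: 'c' (i=1, period=1)
emit factor 3: 'aadcbbdabbcbdacad' (i=2, period=17)

["c", "c", "aadcbbdabbcbdacad"]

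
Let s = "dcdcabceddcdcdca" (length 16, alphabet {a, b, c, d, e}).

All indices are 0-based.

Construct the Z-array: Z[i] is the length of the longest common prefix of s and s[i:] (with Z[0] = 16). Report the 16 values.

[16, 0, 2, 0, 0, 0, 0, 0, 1, 4, 0, 5, 0, 2, 0, 0]

Z[0]=16
i=1: outside box; Z[1]=0
i=2: outside box; Z[2]=2 grow→box=[2,4)
i=3: min(r-i=1, Z[1]=0)=0; Z[3]=0
i=4: outside box; Z[4]=0
i=5: outside box; Z[5]=0
i=6: outside box; Z[6]=0
i=7: outside box; Z[7]=0
i=8: outside box; Z[8]=1 grow→box=[8,9)
i=9: outside box; Z[9]=4 grow→box=[9,13)
i=10: min(r-i=3, Z[1]=0)=0; Z[10]=0
i=11: min(r-i=2, Z[2]=2)=2; Z[11]=5 grow→box=[11,16)
i=12: min(r-i=4, Z[1]=0)=0; Z[12]=0
i=13: min(r-i=3, Z[2]=2)=2; Z[13]=2
i=14: min(r-i=2, Z[3]=0)=0; Z[14]=0
i=15: min(r-i=1, Z[4]=0)=0; Z[15]=0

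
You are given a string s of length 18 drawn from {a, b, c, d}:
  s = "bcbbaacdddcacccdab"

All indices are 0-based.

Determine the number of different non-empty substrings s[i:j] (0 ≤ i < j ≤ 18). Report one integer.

sorted suffixes:
  #0 SA[0]=4  'aacdddcacccdab'
  #1 SA[1]=16  'ab'
  #2 SA[2]=11  'acccdab'
  #3 SA[3]=5  'acdddcacccdab'
  #4 SA[4]=17  'b'
  #5 SA[5]=3  'baacdddcacccdab'
  #6 SA[6]=2  'bbaacdddcacccdab'
  #7 SA[7]=0  'bcbbaacdddcacccdab'
  #8 SA[8]=10  'cacccdab'
  #9 SA[9]=1  'cbbaacdddcacccdab'
  #10 SA[10]=12  'cccdab'
  #11 SA[11]=13  'ccdab'
  #12 SA[12]=14  'cdab'
  #13 SA[13]=6  'cdddcacccdab'
  #14 SA[14]=15  'dab'
  #15 SA[15]=9  'dcacccdab'
  #16 SA[16]=8  'ddcacccdab'
  #17 SA[17]=7  'dddcacccdab'

SA = [4, 16, 11, 5, 17, 3, 2, 0, 10, 1, 12, 13, 14, 6, 15, 9, 8, 7]
i: (SA[i-1],SA[i]) lcp shared
  1: (4,16) 1 'a'
  2: (16,11) 1 'a'
  3: (11,5) 2 'ac'
  4: (5,17) 0 ''
  5: (17,3) 1 'b'
  6: (3,2) 1 'b'
  7: (2,0) 1 'b'
  8: (0,10) 0 ''
  9: (10,1) 1 'c'
  10: (1,12) 1 'c'
  11: (12,13) 2 'cc'
  12: (13,14) 1 'c'
  13: (14,6) 2 'cd'
  14: (6,15) 0 ''
  15: (15,9) 1 'd'
  16: (9,8) 1 'd'
  17: (8,7) 2 'dd'

n(n+1)/2 = 18·19/2 = 171
Σ LCP = 0 + 1 + 1 + 2 + 0 + 1 + 1 + 1 + 0 + 1 + 1 + 2 + 1 + 2 + 0 + 1 + 1 + 2 = 18
distinct = 171 − 18 = 153

153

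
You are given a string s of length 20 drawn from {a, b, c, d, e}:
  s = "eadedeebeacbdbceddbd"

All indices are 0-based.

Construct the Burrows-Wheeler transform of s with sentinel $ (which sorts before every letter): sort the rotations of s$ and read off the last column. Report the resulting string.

rank  rotation               last
    0  $eadedeebeacbdbceddbd  d
    1  acbdbceddbd$eadedeebe  e
    2  adedeebeacbdbceddbd$e  e
    3  bceddbd$eadedeebeacbd  d
    4  bd$eadedeebeacbdbcedd  d
    5  bdbceddbd$eadedeebeac  c
    6  beacbdbceddbd$eadedee  e
    7  cbdbceddbd$eadedeebea  a
    8  ceddbd$eadedeebeacbdb  b
    9  d$eadedeebeacbdbceddb  b
   10  dbceddbd$eadedeebeacb  b
   11  dbd$eadedeebeacbdbced  d
   12  ddbd$eadedeebeacbdbce  e
   13  dedeebeacbdbceddbd$ea  a
   14  deebeacbdbceddbd$eade  e
   15  eacbdbceddbd$eadedeeb  b
   16  eadedeebeacbdbceddbd$  $
   17  ebeacbdbceddbd$eadede  e
   18  eddbd$eadedeebeacbdbc  c
   19  edeebeacbdbceddbd$ead  d
   20  eebeacbdbceddbd$eaded  d

deeddceabbbdeaeb$ecdd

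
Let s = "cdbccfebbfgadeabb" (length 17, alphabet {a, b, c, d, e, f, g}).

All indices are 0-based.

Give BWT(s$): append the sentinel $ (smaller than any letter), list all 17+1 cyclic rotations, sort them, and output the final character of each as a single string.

rank  rotation            last
    0  $cdbccfebbfgadeabb  b
    1  abb$cdbccfebbfgade  e
    2  adeabb$cdbccfebbfg  g
    3  b$cdbccfebbfgadeab  b
    4  bb$cdbccfebbfgadea  a
    5  bbfgadeabb$cdbccfe  e
    6  bccfebbfgadeabb$cd  d
    7  bfgadeabb$cdbccfeb  b
    8  ccfebbfgadeabb$cdb  b
    9  cdbccfebbfgadeabb$  $
   10  cfebbfgadeabb$cdbc  c
   11  dbccfebbfgadeabb$c  c
   12  deabb$cdbccfebbfga  a
   13  eabb$cdbccfebbfgad  d
   14  ebbfgadeabb$cdbccf  f
   15  febbfgadeabb$cdbcc  c
   16  fgadeabb$cdbccfebb  b
   17  gadeabb$cdbccfebbf  f

begbaedbb$ccadfcbf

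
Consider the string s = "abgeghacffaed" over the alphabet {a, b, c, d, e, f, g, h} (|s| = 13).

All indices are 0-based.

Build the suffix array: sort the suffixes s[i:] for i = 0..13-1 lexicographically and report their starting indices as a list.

[0, 6, 10, 1, 7, 12, 11, 3, 9, 8, 2, 4, 5]

sorted suffixes:
  #0 SA[0]=0  'abgeghacffaed'
  #1 SA[1]=6  'acffaed'
  #2 SA[2]=10  'aed'
  #3 SA[3]=1  'bgeghacffaed'
  #4 SA[4]=7  'cffaed'
  #5 SA[5]=12  'd'
  #6 SA[6]=11  'ed'
  #7 SA[7]=3  'eghacffaed'
  #8 SA[8]=9  'faed'
  #9 SA[9]=8  'ffaed'
  #10 SA[10]=2  'geghacffaed'
  #11 SA[11]=4  'ghacffaed'
  #12 SA[12]=5  'hacffaed'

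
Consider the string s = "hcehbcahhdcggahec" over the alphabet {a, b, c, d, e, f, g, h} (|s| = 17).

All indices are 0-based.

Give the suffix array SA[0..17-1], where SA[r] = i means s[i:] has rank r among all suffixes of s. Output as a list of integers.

rank | idx | suffix
   0 |  13 | ahec
   1 |   6 | ahhdcggahec
   2 |   4 | bcahhdcggahec
   3 |  16 | c
   4 |   5 | cahhdcggahec
   5 |   1 | cehbcahhdcggahec
   6 |  10 | cggahec
   7 |   9 | dcggahec
   8 |  15 | ec
   9 |   2 | ehbcahhdcggahec
  10 |  12 | gahec
  11 |  11 | ggahec
  12 |   3 | hbcahhdcggahec
  13 |   0 | hcehbcahhdcggahec
  14 |   8 | hdcggahec
  15 |  14 | hec
  16 |   7 | hhdcggahec

[13, 6, 4, 16, 5, 1, 10, 9, 15, 2, 12, 11, 3, 0, 8, 14, 7]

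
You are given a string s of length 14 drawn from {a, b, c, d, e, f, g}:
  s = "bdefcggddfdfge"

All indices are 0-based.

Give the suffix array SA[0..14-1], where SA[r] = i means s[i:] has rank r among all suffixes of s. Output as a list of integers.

[0, 4, 7, 1, 8, 10, 13, 2, 3, 9, 11, 6, 12, 5]

rank→(start, suffix):
  0 → (0, 'bdefcggddfdfge')
  1 → (4, 'cggddfdfge')
  2 → (7, 'ddfdfge')
  3 → (1, 'defcggddfdfge')
  4 → (8, 'dfdfge')
  5 → (10, 'dfge')
  6 → (13, 'e')
  7 → (2, 'efcggddfdfge')
  8 → (3, 'fcggddfdfge')
  9 → (9, 'fdfge')
  10 → (11, 'fge')
  11 → (6, 'gddfdfge')
  12 → (12, 'ge')
  13 → (5, 'ggddfdfge')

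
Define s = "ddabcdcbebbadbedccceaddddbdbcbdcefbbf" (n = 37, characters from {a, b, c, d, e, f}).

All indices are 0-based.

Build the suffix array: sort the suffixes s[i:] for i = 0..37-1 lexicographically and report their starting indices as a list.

rank | idx | suffix
   0 |   2 | abcdcbebbadbedccceaddddbdbcbdcefbbf
   1 |  11 | adbedccceaddddbdbcbdcefbbf
   2 |  20 | addddbdbcbdcefbbf
   3 |  10 | badbedccceaddddbdbcbdcefbbf
   4 |   9 | bbadbedccceaddddbdbcbdcefbbf
   5 |  34 | bbf
   6 |  27 | bcbdcefbbf
   7 |   3 | bcdcbebbadbedccceaddddbdbcbdcefbbf
   8 |  25 | bdbcbdcefbbf
   9 |  29 | bdcefbbf
  10 |   7 | bebbadbedccceaddddbdbcbdcefbbf
  11 |  13 | bedccceaddddbdbcbdcefbbf
  12 |  35 | bf
  13 |  28 | cbdcefbbf
  14 |   6 | cbebbadbedccceaddddbdbcbdcefbbf
  15 |  16 | ccceaddddbdbcbdcefbbf
  16 |  17 | cceaddddbdbcbdcefbbf
  17 |   4 | cdcbebbadbedccceaddddbdbcbdcefbbf
  18 |  18 | ceaddddbdbcbdcefbbf
  19 |  31 | cefbbf
  20 |   1 | dabcdcbebbadbedccceaddddbdbcbdcefbbf
  21 |  26 | dbcbdcefbbf
  22 |  24 | dbdbcbdcefbbf
  23 |  12 | dbedccceaddddbdbcbdcefbbf
  24 |   5 | dcbebbadbedccceaddddbdbcbdcefbbf
  25 |  15 | dccceaddddbdbcbdcefbbf
  26 |  30 | dcefbbf
  27 |   0 | ddabcdcbebbadbedccceaddddbdbcbdcefbbf
  28 |  23 | ddbdbcbdcefbbf
  29 |  22 | dddbdbcbdcefbbf
  30 |  21 | ddddbdbcbdcefbbf
  31 |  19 | eaddddbdbcbdcefbbf
  32 |   8 | ebbadbedccceaddddbdbcbdcefbbf
  33 |  14 | edccceaddddbdbcbdcefbbf
  34 |  32 | efbbf
  35 |  36 | f
  36 |  33 | fbbf

[2, 11, 20, 10, 9, 34, 27, 3, 25, 29, 7, 13, 35, 28, 6, 16, 17, 4, 18, 31, 1, 26, 24, 12, 5, 15, 30, 0, 23, 22, 21, 19, 8, 14, 32, 36, 33]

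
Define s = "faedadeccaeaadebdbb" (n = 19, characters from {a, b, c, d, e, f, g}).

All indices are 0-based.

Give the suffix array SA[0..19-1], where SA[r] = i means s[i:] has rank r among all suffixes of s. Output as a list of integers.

[11, 12, 4, 9, 1, 18, 17, 15, 8, 7, 3, 16, 13, 5, 10, 14, 6, 2, 0]

sorted suffixes:
  #0 SA[0]=11  'aadebdbb'
  #1 SA[1]=12  'adebdbb'
  #2 SA[2]=4  'adeccaeaadebdbb'
  #3 SA[3]=9  'aeaadebdbb'
  #4 SA[4]=1  'aedadeccaeaadebdbb'
  #5 SA[5]=18  'b'
  #6 SA[6]=17  'bb'
  #7 SA[7]=15  'bdbb'
  #8 SA[8]=8  'caeaadebdbb'
  #9 SA[9]=7  'ccaeaadebdbb'
  #10 SA[10]=3  'dadeccaeaadebdbb'
  #11 SA[11]=16  'dbb'
  #12 SA[12]=13  'debdbb'
  #13 SA[13]=5  'deccaeaadebdbb'
  #14 SA[14]=10  'eaadebdbb'
  #15 SA[15]=14  'ebdbb'
  #16 SA[16]=6  'eccaeaadebdbb'
  #17 SA[17]=2  'edadeccaeaadebdbb'
  #18 SA[18]=0  'faedadeccaeaadebdbb'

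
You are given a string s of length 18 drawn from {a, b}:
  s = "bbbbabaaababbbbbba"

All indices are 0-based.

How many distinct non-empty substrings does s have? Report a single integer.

rank→(start, suffix):
  0 → (17, 'a')
  1 → (6, 'aaababbbbbba')
  2 → (7, 'aababbbbbba')
  3 → (4, 'abaaababbbbbba')
  4 → (8, 'ababbbbbba')
  5 → (10, 'abbbbbba')
  6 → (16, 'ba')
  7 → (5, 'baaababbbbbba')
  8 → (3, 'babaaababbbbbba')
  9 → (9, 'babbbbbba')
  10 → (15, 'bba')
  11 → (2, 'bbabaaababbbbbba')
  12 → (14, 'bbba')
  13 → (1, 'bbbabaaababbbbbba')
  14 → (13, 'bbbba')
  15 → (0, 'bbbbabaaababbbbbba')
  16 → (12, 'bbbbba')
  17 → (11, 'bbbbbba')

SA = [17, 6, 7, 4, 8, 10, 16, 5, 3, 9, 15, 2, 14, 1, 13, 0, 12, 11]
[i] adj suffixes → lcp
  [1] 17/6 → 1 ('a')
  [2] 6/7 → 2 ('aa')
  [3] 7/4 → 1 ('a')
  [4] 4/8 → 3 ('aba')
  [5] 8/10 → 2 ('ab')
  [6] 10/16 → 0 ('')
  [7] 16/5 → 2 ('ba')
  [8] 5/3 → 2 ('ba')
  [9] 3/9 → 3 ('bab')
  [10] 9/15 → 1 ('b')
  [11] 15/2 → 3 ('bba')
  [12] 2/14 → 2 ('bb')
  [13] 14/1 → 4 ('bbba')
  [14] 1/13 → 3 ('bbb')
  [15] 13/0 → 5 ('bbbba')
  [16] 0/12 → 4 ('bbbb')
  [17] 12/11 → 5 ('bbbbb')

n(n+1)/2 = 18·19/2 = 171
Σ LCP = 0 + 1 + 2 + 1 + 3 + 2 + 0 + 2 + 2 + 3 + 1 + 3 + 2 + 4 + 3 + 5 + 4 + 5 = 43
distinct = 171 − 43 = 128

128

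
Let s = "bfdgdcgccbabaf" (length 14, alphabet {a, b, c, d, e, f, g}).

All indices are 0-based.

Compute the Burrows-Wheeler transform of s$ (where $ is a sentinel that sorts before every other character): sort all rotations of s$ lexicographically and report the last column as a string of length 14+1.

fbbca$cgdgfabcd

rank  rotation         last
    0  $bfdgdcgccbabaf  f
    1  abaf$bfdgdcgccb  b
    2  af$bfdgdcgccbab  b
    3  babaf$bfdgdcgcc  c
    4  baf$bfdgdcgccba  a
    5  bfdgdcgccbabaf$  $
    6  cbabaf$bfdgdcgc  c
    7  ccbabaf$bfdgdcg  g
    8  cgccbabaf$bfdgd  d
    9  dcgccbabaf$bfdg  g
   10  dgdcgccbabaf$bf  f
   11  f$bfdgdcgccbaba  a
   12  fdgdcgccbabaf$b  b
   13  gccbabaf$bfdgdc  c
   14  gdcgccbabaf$bfd  d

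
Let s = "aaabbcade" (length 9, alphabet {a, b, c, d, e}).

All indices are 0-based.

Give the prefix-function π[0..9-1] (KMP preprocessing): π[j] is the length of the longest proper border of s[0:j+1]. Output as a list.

[0, 1, 2, 0, 0, 0, 1, 0, 0]

π[0] = 0
j=1 s[j]='a': π[1]=1 (border 'a')
j=2 s[j]='a': π[2]=2 (border 'aa')
j=3 s[j]='b': k: 2→1→0; π[3]=0 (border '')
j=4 s[j]='b': π[4]=0 (border '')
j=5 s[j]='c': π[5]=0 (border '')
j=6 s[j]='a': π[6]=1 (border 'a')
j=7 s[j]='d': k: 1→0; π[7]=0 (border '')
j=8 s[j]='e': π[8]=0 (border '')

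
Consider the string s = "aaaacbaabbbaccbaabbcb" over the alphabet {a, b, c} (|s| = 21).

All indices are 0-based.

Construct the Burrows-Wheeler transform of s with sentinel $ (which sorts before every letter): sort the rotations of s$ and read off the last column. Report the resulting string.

rank  rotation                last
    0  $aaaacbaabbbaccbaabbcb  b
    1  aaaacbaabbbaccbaabbcb$  $
    2  aaacbaabbbaccbaabbcb$a  a
    3  aabbbaccbaabbcb$aaaacb  b
    4  aabbcb$aaaacbaabbbaccb  b
    5  aacbaabbbaccbaabbcb$aa  a
    6  abbbaccbaabbcb$aaaacba  a
    7  abbcb$aaaacbaabbbaccba  a
    8  acbaabbbaccbaabbcb$aaa  a
    9  accbaabbcb$aaaacbaabbb  b
   10  b$aaaacbaabbbaccbaabbc  c
   11  baabbbaccbaabbcb$aaaac  c
   12  baabbcb$aaaacbaabbbacc  c
   13  baccbaabbcb$aaaacbaabb  b
   14  bbaccbaabbcb$aaaacbaab  b
   15  bbbaccbaabbcb$aaaacbaa  a
   16  bbcb$aaaacbaabbbaccbaa  a
   17  bcb$aaaacbaabbbaccbaab  b
   18  cb$aaaacbaabbbaccbaabb  b
   19  cbaabbbaccbaabbcb$aaaa  a
   20  cbaabbcb$aaaacbaabbbac  c
   21  ccbaabbcb$aaaacbaabbba  a

b$abbaaaabcccbbaabbaca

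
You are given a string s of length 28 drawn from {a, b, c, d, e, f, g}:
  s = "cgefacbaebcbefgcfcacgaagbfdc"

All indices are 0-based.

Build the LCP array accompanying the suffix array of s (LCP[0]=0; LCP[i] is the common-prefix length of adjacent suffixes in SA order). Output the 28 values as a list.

sorted suffixes:
  #0 SA[0]=21  'aagbfdc'
  #1 SA[1]=4  'acbaebcbefgcfcacgaagbfdc'
  #2 SA[2]=18  'acgaagbfdc'
  #3 SA[3]=7  'aebcbefgcfcacgaagbfdc'
  #4 SA[4]=22  'agbfdc'
  #5 SA[5]=6  'baebcbefgcfcacgaagbfdc'
  #6 SA[6]=9  'bcbefgcfcacgaagbfdc'
  #7 SA[7]=11  'befgcfcacgaagbfdc'
  #8 SA[8]=24  'bfdc'
  #9 SA[9]=27  'c'
  #10 SA[10]=17  'cacgaagbfdc'
  #11 SA[11]=5  'cbaebcbefgcfcacgaagbfdc'
  #12 SA[12]=10  'cbefgcfcacgaagbfdc'
  #13 SA[13]=15  'cfcacgaagbfdc'
  #14 SA[14]=19  'cgaagbfdc'
  #15 SA[15]=0  'cgefacbaebcbefgcfcacgaagbfdc'
  #16 SA[16]=26  'dc'
  #17 SA[17]=8  'ebcbefgcfcacgaagbfdc'
  #18 SA[18]=2  'efacbaebcbefgcfcacgaagbfdc'
  #19 SA[19]=12  'efgcfcacgaagbfdc'
  #20 SA[20]=3  'facbaebcbefgcfcacgaagbfdc'
  #21 SA[21]=16  'fcacgaagbfdc'
  #22 SA[22]=25  'fdc'
  #23 SA[23]=13  'fgcfcacgaagbfdc'
  #24 SA[24]=20  'gaagbfdc'
  #25 SA[25]=23  'gbfdc'
  #26 SA[26]=14  'gcfcacgaagbfdc'
  #27 SA[27]=1  'gefacbaebcbefgcfcacgaagbfdc'

SA = [21, 4, 18, 7, 22, 6, 9, 11, 24, 27, 17, 5, 10, 15, 19, 0, 26, 8, 2, 12, 3, 16, 25, 13, 20, 23, 14, 1]
[i] adj suffixes → lcp
  [1] 21/4 → 1 ('a')
  [2] 4/18 → 2 ('ac')
  [3] 18/7 → 1 ('a')
  [4] 7/22 → 1 ('a')
  [5] 22/6 → 0 ('')
  [6] 6/9 → 1 ('b')
  [7] 9/11 → 1 ('b')
  [8] 11/24 → 1 ('b')
  [9] 24/27 → 0 ('')
  [10] 27/17 → 1 ('c')
  [11] 17/5 → 1 ('c')
  [12] 5/10 → 2 ('cb')
  [13] 10/15 → 1 ('c')
  [14] 15/19 → 1 ('c')
  [15] 19/0 → 2 ('cg')
  [16] 0/26 → 0 ('')
  [17] 26/8 → 0 ('')
  [18] 8/2 → 1 ('e')
  [19] 2/12 → 2 ('ef')
  [20] 12/3 → 0 ('')
  [21] 3/16 → 1 ('f')
  [22] 16/25 → 1 ('f')
  [23] 25/13 → 1 ('f')
  [24] 13/20 → 0 ('')
  [25] 20/23 → 1 ('g')
  [26] 23/14 → 1 ('g')
  [27] 14/1 → 1 ('g')

[0, 1, 2, 1, 1, 0, 1, 1, 1, 0, 1, 1, 2, 1, 1, 2, 0, 0, 1, 2, 0, 1, 1, 1, 0, 1, 1, 1]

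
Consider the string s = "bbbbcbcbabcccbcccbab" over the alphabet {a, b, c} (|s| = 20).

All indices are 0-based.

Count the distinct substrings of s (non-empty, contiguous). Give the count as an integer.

168

sorted suffixes:
  #0 SA[0]=18  'ab'
  #1 SA[1]=8  'abcccbcccbab'
  #2 SA[2]=19  'b'
  #3 SA[3]=17  'bab'
  #4 SA[4]=7  'babcccbcccbab'
  #5 SA[5]=0  'bbbbcbcbabcccbcccbab'
  #6 SA[6]=1  'bbbcbcbabcccbcccbab'
  #7 SA[7]=2  'bbcbcbabcccbcccbab'
  #8 SA[8]=5  'bcbabcccbcccbab'
  #9 SA[9]=3  'bcbcbabcccbcccbab'
  #10 SA[10]=13  'bcccbab'
  #11 SA[11]=9  'bcccbcccbab'
  #12 SA[12]=16  'cbab'
  #13 SA[13]=6  'cbabcccbcccbab'
  #14 SA[14]=4  'cbcbabcccbcccbab'
  #15 SA[15]=12  'cbcccbab'
  #16 SA[16]=15  'ccbab'
  #17 SA[17]=11  'ccbcccbab'
  #18 SA[18]=14  'cccbab'
  #19 SA[19]=10  'cccbcccbab'

SA = [18, 8, 19, 17, 7, 0, 1, 2, 5, 3, 13, 9, 16, 6, 4, 12, 15, 11, 14, 10]
i: (SA[i-1],SA[i]) lcp shared
  1: (18,8) 2 'ab'
  2: (8,19) 0 ''
  3: (19,17) 1 'b'
  4: (17,7) 3 'bab'
  5: (7,0) 1 'b'
  6: (0,1) 3 'bbb'
  7: (1,2) 2 'bb'
  8: (2,5) 1 'b'
  9: (5,3) 3 'bcb'
  10: (3,13) 2 'bc'
  11: (13,9) 5 'bcccb'
  12: (9,16) 0 ''
  13: (16,6) 4 'cbab'
  14: (6,4) 2 'cb'
  15: (4,12) 3 'cbc'
  16: (12,15) 1 'c'
  17: (15,11) 3 'ccb'
  18: (11,14) 2 'cc'
  19: (14,10) 4 'cccb'

n(n+1)/2 = 20·21/2 = 210
Σ LCP = 0 + 2 + 0 + 1 + 3 + 1 + 3 + 2 + 1 + 3 + 2 + 5 + 0 + 4 + 2 + 3 + 1 + 3 + 2 + 4 = 42
distinct = 210 − 42 = 168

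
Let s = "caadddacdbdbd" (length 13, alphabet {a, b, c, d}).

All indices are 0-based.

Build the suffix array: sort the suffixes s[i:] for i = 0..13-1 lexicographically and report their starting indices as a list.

[1, 6, 2, 11, 9, 0, 7, 12, 5, 10, 8, 4, 3]

sorted suffixes:
  #0 SA[0]=1  'aadddacdbdbd'
  #1 SA[1]=6  'acdbdbd'
  #2 SA[2]=2  'adddacdbdbd'
  #3 SA[3]=11  'bd'
  #4 SA[4]=9  'bdbd'
  #5 SA[5]=0  'caadddacdbdbd'
  #6 SA[6]=7  'cdbdbd'
  #7 SA[7]=12  'd'
  #8 SA[8]=5  'dacdbdbd'
  #9 SA[9]=10  'dbd'
  #10 SA[10]=8  'dbdbd'
  #11 SA[11]=4  'ddacdbdbd'
  #12 SA[12]=3  'dddacdbdbd'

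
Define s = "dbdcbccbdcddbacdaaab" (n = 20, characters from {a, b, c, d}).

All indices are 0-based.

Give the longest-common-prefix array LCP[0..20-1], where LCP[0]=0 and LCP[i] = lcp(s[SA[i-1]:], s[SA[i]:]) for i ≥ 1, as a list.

rank | idx | suffix
   0 |  16 | aaab
   1 |  17 | aab
   2 |  18 | ab
   3 |  13 | acdaaab
   4 |  19 | b
   5 |  12 | bacdaaab
   6 |   4 | bccbdcddbacdaaab
   7 |   1 | bdcbccbdcddbacdaaab
   8 |   7 | bdcddbacdaaab
   9 |   3 | cbccbdcddbacdaaab
  10 |   6 | cbdcddbacdaaab
  11 |   5 | ccbdcddbacdaaab
  12 |  14 | cdaaab
  13 |   9 | cddbacdaaab
  14 |  15 | daaab
  15 |  11 | dbacdaaab
  16 |   0 | dbdcbccbdcddbacdaaab
  17 |   2 | dcbccbdcddbacdaaab
  18 |   8 | dcddbacdaaab
  19 |  10 | ddbacdaaab

SA = [16, 17, 18, 13, 19, 12, 4, 1, 7, 3, 6, 5, 14, 9, 15, 11, 0, 2, 8, 10]
rank  pair      lcp
   1  s[16:],s[17:]  2  'aa'
   2  s[17:],s[18:]  1  'a'
   3  s[18:],s[13:]  1  'a'
   4  s[13:],s[19:]  0  ''
   5  s[19:],s[12:]  1  'b'
   6  s[12:],s[4:]  1  'b'
   7  s[4:],s[1:]  1  'b'
   8  s[1:],s[7:]  3  'bdc'
   9  s[7:],s[3:]  0  ''
  10  s[3:],s[6:]  2  'cb'
  11  s[6:],s[5:]  1  'c'
  12  s[5:],s[14:]  1  'c'
  13  s[14:],s[9:]  2  'cd'
  14  s[9:],s[15:]  0  ''
  15  s[15:],s[11:]  1  'd'
  16  s[11:],s[0:]  2  'db'
  17  s[0:],s[2:]  1  'd'
  18  s[2:],s[8:]  2  'dc'
  19  s[8:],s[10:]  1  'd'

[0, 2, 1, 1, 0, 1, 1, 1, 3, 0, 2, 1, 1, 2, 0, 1, 2, 1, 2, 1]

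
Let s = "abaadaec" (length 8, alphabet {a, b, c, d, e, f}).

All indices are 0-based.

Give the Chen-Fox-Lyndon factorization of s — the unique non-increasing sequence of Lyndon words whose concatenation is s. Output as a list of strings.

["ab", "aadaec"]

emit factor 1: 'ab' (i=0, period=2)
emit factor 2: 'aadaec' (i=2, period=6)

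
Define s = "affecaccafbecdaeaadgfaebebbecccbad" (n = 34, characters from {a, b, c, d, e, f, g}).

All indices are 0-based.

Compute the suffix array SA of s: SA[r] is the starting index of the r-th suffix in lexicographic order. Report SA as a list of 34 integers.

[16, 5, 32, 17, 14, 21, 8, 0, 31, 25, 23, 26, 10, 4, 7, 30, 6, 29, 28, 12, 33, 13, 18, 15, 24, 22, 3, 27, 11, 20, 9, 2, 1, 19]

rank | idx | suffix
   0 |  16 | aadgfaebebbecccbad
   1 |   5 | accafbecdaeaadgfaebebbecccbad
   2 |  32 | ad
   3 |  17 | adgfaebebbecccbad
   4 |  14 | aeaadgfaebebbecccbad
   5 |  21 | aebebbecccbad
   6 |   8 | afbecdaeaadgfaebebbecccbad
   7 |   0 | affecaccafbecdaeaadgfaebebbecccbad
   8 |  31 | bad
   9 |  25 | bbecccbad
  10 |  23 | bebbecccbad
  11 |  26 | becccbad
  12 |  10 | becdaeaadgfaebebbecccbad
  13 |   4 | caccafbecdaeaadgfaebebbecccbad
  14 |   7 | cafbecdaeaadgfaebebbecccbad
  15 |  30 | cbad
  16 |   6 | ccafbecdaeaadgfaebebbecccbad
  17 |  29 | ccbad
  18 |  28 | cccbad
  19 |  12 | cdaeaadgfaebebbecccbad
  20 |  33 | d
  21 |  13 | daeaadgfaebebbecccbad
  22 |  18 | dgfaebebbecccbad
  23 |  15 | eaadgfaebebbecccbad
  24 |  24 | ebbecccbad
  25 |  22 | ebebbecccbad
  26 |   3 | ecaccafbecdaeaadgfaebebbecccbad
  27 |  27 | ecccbad
  28 |  11 | ecdaeaadgfaebebbecccbad
  29 |  20 | faebebbecccbad
  30 |   9 | fbecdaeaadgfaebebbecccbad
  31 |   2 | fecaccafbecdaeaadgfaebebbecccbad
  32 |   1 | ffecaccafbecdaeaadgfaebebbecccbad
  33 |  19 | gfaebebbecccbad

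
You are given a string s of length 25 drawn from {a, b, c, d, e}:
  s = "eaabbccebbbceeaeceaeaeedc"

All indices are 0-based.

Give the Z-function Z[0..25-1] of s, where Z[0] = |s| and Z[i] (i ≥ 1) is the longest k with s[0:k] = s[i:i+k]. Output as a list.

Z[0]=25
i=1: outside box; Z[1]=0
i=2: outside box; Z[2]=0
i=3: outside box; Z[3]=0
i=4: outside box; Z[4]=0
i=5: outside box; Z[5]=0
i=6: outside box; Z[6]=0
i=7: outside box; Z[7]=1 scan→box=[7,8)
i=8: outside box; Z[8]=0
i=9: outside box; Z[9]=0
i=10: outside box; Z[10]=0
i=11: outside box; Z[11]=0
i=12: outside box; Z[12]=1 scan→box=[12,13)
i=13: outside box; Z[13]=2 scan→box=[13,15)
i=14: min(r-i=1, Z[1]=0)=0; Z[14]=0
i=15: outside box; Z[15]=1 scan→box=[15,16)
i=16: outside box; Z[16]=0
i=17: outside box; Z[17]=2 scan→box=[17,19)
i=18: min(r-i=1, Z[1]=0)=0; Z[18]=0
i=19: outside box; Z[19]=2 scan→box=[19,21)
i=20: min(r-i=1, Z[1]=0)=0; Z[20]=0
i=21: outside box; Z[21]=1 scan→box=[21,22)
i=22: outside box; Z[22]=1 scan→box=[22,23)
i=23: outside box; Z[23]=0
i=24: outside box; Z[24]=0

[25, 0, 0, 0, 0, 0, 0, 1, 0, 0, 0, 0, 1, 2, 0, 1, 0, 2, 0, 2, 0, 1, 1, 0, 0]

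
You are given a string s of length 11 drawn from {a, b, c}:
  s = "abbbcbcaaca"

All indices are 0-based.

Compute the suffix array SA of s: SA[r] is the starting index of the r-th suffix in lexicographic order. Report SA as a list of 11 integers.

[10, 7, 0, 8, 1, 2, 5, 3, 9, 6, 4]

sorted suffixes:
  #0 SA[0]=10  'a'
  #1 SA[1]=7  'aaca'
  #2 SA[2]=0  'abbbcbcaaca'
  #3 SA[3]=8  'aca'
  #4 SA[4]=1  'bbbcbcaaca'
  #5 SA[5]=2  'bbcbcaaca'
  #6 SA[6]=5  'bcaaca'
  #7 SA[7]=3  'bcbcaaca'
  #8 SA[8]=9  'ca'
  #9 SA[9]=6  'caaca'
  #10 SA[10]=4  'cbcaaca'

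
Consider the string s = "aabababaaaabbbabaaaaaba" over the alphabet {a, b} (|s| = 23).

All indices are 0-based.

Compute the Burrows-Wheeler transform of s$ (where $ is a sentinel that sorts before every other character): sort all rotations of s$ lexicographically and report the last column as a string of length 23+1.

rank  rotation                  last
    0  $aabababaaaabbbabaaaaaba  a
    1  a$aabababaaaabbbabaaaaab  b
    2  aaaaaba$aabababaaaabbbab  b
    3  aaaaba$aabababaaaabbbaba  a
    4  aaaabbbabaaaaaba$aababab  b
    5  aaaba$aabababaaaabbbabaa  a
    6  aaabbbabaaaaaba$aabababa  a
    7  aaba$aabababaaaabbbabaaa  a
    8  aabababaaaabbbabaaaaaba$  $
    9  aabbbabaaaaaba$aabababaa  a
   10  aba$aabababaaaabbbabaaaa  a
   11  abaaaaaba$aabababaaaabbb  b
   12  abaaaabbbabaaaaaba$aabab  b
   13  ababaaaabbbabaaaaaba$aab  b
   14  abababaaaabbbabaaaaaba$a  a
   15  abbbabaaaaaba$aabababaaa  a
   16  ba$aabababaaaabbbabaaaaa  a
   17  baaaaaba$aabababaaaabbba  a
   18  baaaabbbabaaaaaba$aababa  a
   19  babaaaaaba$aabababaaaabb  b
   20  babaaaabbbabaaaaaba$aaba  a
   21  bababaaaabbbabaaaaaba$aa  a
   22  bbabaaaaaba$aabababaaaab  b
   23  bbbabaaaaaba$aabababaaaa  a

abbabaaa$aabbbaaaaabaaba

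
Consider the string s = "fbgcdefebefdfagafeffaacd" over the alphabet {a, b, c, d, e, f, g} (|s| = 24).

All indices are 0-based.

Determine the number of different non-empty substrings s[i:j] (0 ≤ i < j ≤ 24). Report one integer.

sorted suffixes:
  #0 SA[0]=20  'aacd'
  #1 SA[1]=21  'acd'
  #2 SA[2]=15  'afeffaacd'
  #3 SA[3]=13  'agafeffaacd'
  #4 SA[4]=8  'befdfagafeffaacd'
  #5 SA[5]=1  'bgcdefebefdfagafeffaacd'
  #6 SA[6]=22  'cd'
  #7 SA[7]=3  'cdefebefdfagafeffaacd'
  #8 SA[8]=23  'd'
  #9 SA[9]=4  'defebefdfagafeffaacd'
  #10 SA[10]=11  'dfagafeffaacd'
  #11 SA[11]=7  'ebefdfagafeffaacd'
  #12 SA[12]=9  'efdfagafeffaacd'
  #13 SA[13]=5  'efebefdfagafeffaacd'
  #14 SA[14]=17  'effaacd'
  #15 SA[15]=19  'faacd'
  #16 SA[16]=12  'fagafeffaacd'
  #17 SA[17]=0  'fbgcdefebefdfagafeffaacd'
  #18 SA[18]=10  'fdfagafeffaacd'
  #19 SA[19]=6  'febefdfagafeffaacd'
  #20 SA[20]=16  'feffaacd'
  #21 SA[21]=18  'ffaacd'
  #22 SA[22]=14  'gafeffaacd'
  #23 SA[23]=2  'gcdefebefdfagafeffaacd'

SA = [20, 21, 15, 13, 8, 1, 22, 3, 23, 4, 11, 7, 9, 5, 17, 19, 12, 0, 10, 6, 16, 18, 14, 2]
i: (SA[i-1],SA[i]) lcp shared
  1: (20,21) 1 'a'
  2: (21,15) 1 'a'
  3: (15,13) 1 'a'
  4: (13,8) 0 ''
  5: (8,1) 1 'b'
  6: (1,22) 0 ''
  7: (22,3) 2 'cd'
  8: (3,23) 0 ''
  9: (23,4) 1 'd'
  10: (4,11) 1 'd'
  11: (11,7) 0 ''
  12: (7,9) 1 'e'
  13: (9,5) 2 'ef'
  14: (5,17) 2 'ef'
  15: (17,19) 0 ''
  16: (19,12) 2 'fa'
  17: (12,0) 1 'f'
  18: (0,10) 1 'f'
  19: (10,6) 1 'f'
  20: (6,16) 2 'fe'
  21: (16,18) 1 'f'
  22: (18,14) 0 ''
  23: (14,2) 1 'g'

n(n+1)/2 = 24·25/2 = 300
Σ LCP = 0 + 1 + 1 + 1 + 0 + 1 + 0 + 2 + 0 + 1 + 1 + 0 + 1 + 2 + 2 + 0 + 2 + 1 + 1 + 1 + 2 + 1 + 0 + 1 = 22
distinct = 300 − 22 = 278

278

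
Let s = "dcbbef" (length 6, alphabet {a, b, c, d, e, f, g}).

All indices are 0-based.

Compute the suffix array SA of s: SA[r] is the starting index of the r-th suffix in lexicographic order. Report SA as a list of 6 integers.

rank | idx | suffix
   0 |   2 | bbef
   1 |   3 | bef
   2 |   1 | cbbef
   3 |   0 | dcbbef
   4 |   4 | ef
   5 |   5 | f

[2, 3, 1, 0, 4, 5]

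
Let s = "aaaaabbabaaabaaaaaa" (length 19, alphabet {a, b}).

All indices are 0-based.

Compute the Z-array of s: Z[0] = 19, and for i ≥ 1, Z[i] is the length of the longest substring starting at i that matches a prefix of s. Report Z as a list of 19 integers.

Z[0]=19
i=1: fresh scan; Z[1]=4 grow→box=[1,5)
i=2: min(r-i=3, Z[1]=4)=3; Z[2]=3
i=3: min(r-i=2, Z[2]=3)=2; Z[3]=2
i=4: min(r-i=1, Z[3]=2)=1; Z[4]=1
i=5: fresh scan; Z[5]=0
i=6: fresh scan; Z[6]=0
i=7: fresh scan; Z[7]=1 grow→box=[7,8)
i=8: fresh scan; Z[8]=0
i=9: fresh scan; Z[9]=3 grow→box=[9,12)
i=10: min(r-i=2, Z[1]=4)=2; Z[10]=2
i=11: min(r-i=1, Z[2]=3)=1; Z[11]=1
i=12: fresh scan; Z[12]=0
i=13: fresh scan; Z[13]=5 grow→box=[13,18)
i=14: min(r-i=4, Z[1]=4)=4; Z[14]=5 grow→box=[14,19)
i=15: min(r-i=4, Z[1]=4)=4; Z[15]=4
i=16: min(r-i=3, Z[2]=3)=3; Z[16]=3
i=17: min(r-i=2, Z[3]=2)=2; Z[17]=2
i=18: min(r-i=1, Z[4]=1)=1; Z[18]=1

[19, 4, 3, 2, 1, 0, 0, 1, 0, 3, 2, 1, 0, 5, 5, 4, 3, 2, 1]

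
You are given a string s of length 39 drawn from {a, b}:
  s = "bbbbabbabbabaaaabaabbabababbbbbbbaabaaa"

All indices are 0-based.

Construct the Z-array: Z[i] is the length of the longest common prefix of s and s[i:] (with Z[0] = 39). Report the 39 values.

[39, 3, 2, 1, 0, 2, 1, 0, 2, 1, 0, 1, 0, 0, 0, 0, 1, 0, 0, 2, 1, 0, 1, 0, 1, 0, 4, 4, 4, 5, 3, 2, 1, 0, 0, 1, 0, 0, 0]

Z[0]=39
i=1: fresh scan; Z[1]=3 extend→box=[1,4)
i=2: min(r-i=2, Z[1]=3)=2; Z[2]=2
i=3: min(r-i=1, Z[2]=2)=1; Z[3]=1
i=4: fresh scan; Z[4]=0
i=5: fresh scan; Z[5]=2 extend→box=[5,7)
i=6: min(r-i=1, Z[1]=3)=1; Z[6]=1
i=7: fresh scan; Z[7]=0
i=8: fresh scan; Z[8]=2 extend→box=[8,10)
i=9: min(r-i=1, Z[1]=3)=1; Z[9]=1
i=10: fresh scan; Z[10]=0
i=11: fresh scan; Z[11]=1 extend→box=[11,12)
i=12: fresh scan; Z[12]=0
i=13: fresh scan; Z[13]=0
i=14: fresh scan; Z[14]=0
i=15: fresh scan; Z[15]=0
i=16: fresh scan; Z[16]=1 extend→box=[16,17)
i=17: fresh scan; Z[17]=0
i=18: fresh scan; Z[18]=0
i=19: fresh scan; Z[19]=2 extend→box=[19,21)
i=20: min(r-i=1, Z[1]=3)=1; Z[20]=1
i=21: fresh scan; Z[21]=0
i=22: fresh scan; Z[22]=1 extend→box=[22,23)
i=23: fresh scan; Z[23]=0
i=24: fresh scan; Z[24]=1 extend→box=[24,25)
i=25: fresh scan; Z[25]=0
i=26: fresh scan; Z[26]=4 extend→box=[26,30)
i=27: min(r-i=3, Z[1]=3)=3; Z[27]=4 extend→box=[27,31)
i=28: min(r-i=3, Z[1]=3)=3; Z[28]=4 extend→box=[28,32)
i=29: min(r-i=3, Z[1]=3)=3; Z[29]=5 extend→box=[29,34)
i=30: min(r-i=4, Z[1]=3)=3; Z[30]=3
i=31: min(r-i=3, Z[2]=2)=2; Z[31]=2
i=32: min(r-i=2, Z[3]=1)=1; Z[32]=1
i=33: min(r-i=1, Z[4]=0)=0; Z[33]=0
i=34: fresh scan; Z[34]=0
i=35: fresh scan; Z[35]=1 extend→box=[35,36)
i=36: fresh scan; Z[36]=0
i=37: fresh scan; Z[37]=0
i=38: fresh scan; Z[38]=0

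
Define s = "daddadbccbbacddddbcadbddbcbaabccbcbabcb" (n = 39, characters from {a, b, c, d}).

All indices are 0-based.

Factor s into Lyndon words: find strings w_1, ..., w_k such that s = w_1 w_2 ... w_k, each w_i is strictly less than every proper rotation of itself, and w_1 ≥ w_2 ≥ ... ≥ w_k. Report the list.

["d", "add", "adbccbb", "acddddbcadbddbcb", "aabccbcbabcb"]

emit factor 1: 'd' (i=0, period=1)
emit factor 2: 'add' (i=1, period=3)
emit factor 3: 'adbccbb' (i=4, period=7)
emit factor 4: 'acddddbcadbddbcb' (i=11, period=16)
emit factor 5: 'aabccbcbabcb' (i=27, period=12)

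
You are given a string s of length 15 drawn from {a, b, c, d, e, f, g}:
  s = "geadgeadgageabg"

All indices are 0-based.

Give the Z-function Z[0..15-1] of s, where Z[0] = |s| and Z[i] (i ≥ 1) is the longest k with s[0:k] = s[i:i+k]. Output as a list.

[15, 0, 0, 0, 5, 0, 0, 0, 1, 0, 3, 0, 0, 0, 1]

Z[0]=15
i=1: i≥r, start 0; Z[1]=0
i=2: i≥r, start 0; Z[2]=0
i=3: i≥r, start 0; Z[3]=0
i=4: i≥r, start 0; Z[4]=5 grow→box=[4,9)
i=5: min(r-i=4, Z[1]=0)=0; Z[5]=0
i=6: min(r-i=3, Z[2]=0)=0; Z[6]=0
i=7: min(r-i=2, Z[3]=0)=0; Z[7]=0
i=8: min(r-i=1, Z[4]=5)=1; Z[8]=1
i=9: i≥r, start 0; Z[9]=0
i=10: i≥r, start 0; Z[10]=3 grow→box=[10,13)
i=11: min(r-i=2, Z[1]=0)=0; Z[11]=0
i=12: min(r-i=1, Z[2]=0)=0; Z[12]=0
i=13: i≥r, start 0; Z[13]=0
i=14: i≥r, start 0; Z[14]=1 grow→box=[14,15)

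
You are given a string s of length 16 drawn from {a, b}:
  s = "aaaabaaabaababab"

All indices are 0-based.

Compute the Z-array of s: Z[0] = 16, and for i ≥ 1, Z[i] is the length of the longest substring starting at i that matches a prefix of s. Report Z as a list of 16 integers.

[16, 3, 2, 1, 0, 3, 2, 1, 0, 2, 1, 0, 1, 0, 1, 0]

Z[0]=16
i=1: i≥r, start 0; Z[1]=3 scan→box=[1,4)
i=2: min(r-i=2, Z[1]=3)=2; Z[2]=2
i=3: min(r-i=1, Z[2]=2)=1; Z[3]=1
i=4: i≥r, start 0; Z[4]=0
i=5: i≥r, start 0; Z[5]=3 scan→box=[5,8)
i=6: min(r-i=2, Z[1]=3)=2; Z[6]=2
i=7: min(r-i=1, Z[2]=2)=1; Z[7]=1
i=8: i≥r, start 0; Z[8]=0
i=9: i≥r, start 0; Z[9]=2 scan→box=[9,11)
i=10: min(r-i=1, Z[1]=3)=1; Z[10]=1
i=11: i≥r, start 0; Z[11]=0
i=12: i≥r, start 0; Z[12]=1 scan→box=[12,13)
i=13: i≥r, start 0; Z[13]=0
i=14: i≥r, start 0; Z[14]=1 scan→box=[14,15)
i=15: i≥r, start 0; Z[15]=0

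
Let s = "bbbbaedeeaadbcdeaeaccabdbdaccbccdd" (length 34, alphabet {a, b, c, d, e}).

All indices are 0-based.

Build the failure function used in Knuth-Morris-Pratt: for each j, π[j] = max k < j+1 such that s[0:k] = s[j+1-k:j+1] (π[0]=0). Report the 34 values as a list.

π[0] = 0
j=1 s[j]='b': π[1]=1 (border 'b')
j=2 s[j]='b': π[2]=2 (border 'bb')
j=3 s[j]='b': π[3]=3 (border 'bbb')
j=4 s[j]='a': k: 3→2→1→0; π[4]=0 (border '')
j=5 s[j]='e': π[5]=0 (border '')
j=6 s[j]='d': π[6]=0 (border '')
j=7 s[j]='e': π[7]=0 (border '')
j=8 s[j]='e': π[8]=0 (border '')
j=9 s[j]='a': π[9]=0 (border '')
j=10 s[j]='a': π[10]=0 (border '')
j=11 s[j]='d': π[11]=0 (border '')
j=12 s[j]='b': π[12]=1 (border 'b')
j=13 s[j]='c': k: 1→0; π[13]=0 (border '')
j=14 s[j]='d': π[14]=0 (border '')
j=15 s[j]='e': π[15]=0 (border '')
j=16 s[j]='a': π[16]=0 (border '')
j=17 s[j]='e': π[17]=0 (border '')
j=18 s[j]='a': π[18]=0 (border '')
j=19 s[j]='c': π[19]=0 (border '')
j=20 s[j]='c': π[20]=0 (border '')
j=21 s[j]='a': π[21]=0 (border '')
j=22 s[j]='b': π[22]=1 (border 'b')
j=23 s[j]='d': k: 1→0; π[23]=0 (border '')
j=24 s[j]='b': π[24]=1 (border 'b')
j=25 s[j]='d': k: 1→0; π[25]=0 (border '')
j=26 s[j]='a': π[26]=0 (border '')
j=27 s[j]='c': π[27]=0 (border '')
j=28 s[j]='c': π[28]=0 (border '')
j=29 s[j]='b': π[29]=1 (border 'b')
j=30 s[j]='c': k: 1→0; π[30]=0 (border '')
j=31 s[j]='c': π[31]=0 (border '')
j=32 s[j]='d': π[32]=0 (border '')
j=33 s[j]='d': π[33]=0 (border '')

[0, 1, 2, 3, 0, 0, 0, 0, 0, 0, 0, 0, 1, 0, 0, 0, 0, 0, 0, 0, 0, 0, 1, 0, 1, 0, 0, 0, 0, 1, 0, 0, 0, 0]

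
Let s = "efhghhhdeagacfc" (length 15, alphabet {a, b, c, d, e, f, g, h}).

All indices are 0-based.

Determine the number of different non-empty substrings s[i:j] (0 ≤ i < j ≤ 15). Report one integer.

111

rank | idx | suffix
   0 |  11 | acfc
   1 |   9 | agacfc
   2 |  14 | c
   3 |  12 | cfc
   4 |   7 | deagacfc
   5 |   8 | eagacfc
   6 |   0 | efhghhhdeagacfc
   7 |  13 | fc
   8 |   1 | fhghhhdeagacfc
   9 |  10 | gacfc
  10 |   3 | ghhhdeagacfc
  11 |   6 | hdeagacfc
  12 |   2 | hghhhdeagacfc
  13 |   5 | hhdeagacfc
  14 |   4 | hhhdeagacfc

SA = [11, 9, 14, 12, 7, 8, 0, 13, 1, 10, 3, 6, 2, 5, 4]
rank  pair      lcp
   1  s[11:],s[9:]  1  'a'
   2  s[9:],s[14:]  0  ''
   3  s[14:],s[12:]  1  'c'
   4  s[12:],s[7:]  0  ''
   5  s[7:],s[8:]  0  ''
   6  s[8:],s[0:]  1  'e'
   7  s[0:],s[13:]  0  ''
   8  s[13:],s[1:]  1  'f'
   9  s[1:],s[10:]  0  ''
  10  s[10:],s[3:]  1  'g'
  11  s[3:],s[6:]  0  ''
  12  s[6:],s[2:]  1  'h'
  13  s[2:],s[5:]  1  'h'
  14  s[5:],s[4:]  2  'hh'

n(n+1)/2 = 15·16/2 = 120
Σ LCP = 0 + 1 + 0 + 1 + 0 + 0 + 1 + 0 + 1 + 0 + 1 + 0 + 1 + 1 + 2 = 9
distinct = 120 − 9 = 111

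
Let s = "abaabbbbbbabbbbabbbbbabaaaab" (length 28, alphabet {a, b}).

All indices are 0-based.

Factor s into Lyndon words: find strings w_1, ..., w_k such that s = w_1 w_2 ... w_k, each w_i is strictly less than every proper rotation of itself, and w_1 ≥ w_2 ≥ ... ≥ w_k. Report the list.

["ab", "aabbbbbbabbbbabbbbbab", "aaaab"]

emit factor 1: 'ab' (i=0, period=2)
emit factor 2: 'aabbbbbbabbbbabbbbbab' (i=2, period=21)
emit factor 3: 'aaaab' (i=23, period=5)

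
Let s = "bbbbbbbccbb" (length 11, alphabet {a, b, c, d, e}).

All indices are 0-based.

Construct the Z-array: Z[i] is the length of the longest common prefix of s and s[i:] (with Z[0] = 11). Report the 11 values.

[11, 6, 5, 4, 3, 2, 1, 0, 0, 2, 1]

Z[0]=11
i=1: outside box; Z[1]=6 grow→box=[1,7)
i=2: min(r-i=5, Z[1]=6)=5; Z[2]=5
i=3: min(r-i=4, Z[2]=5)=4; Z[3]=4
i=4: min(r-i=3, Z[3]=4)=3; Z[4]=3
i=5: min(r-i=2, Z[4]=3)=2; Z[5]=2
i=6: min(r-i=1, Z[5]=2)=1; Z[6]=1
i=7: outside box; Z[7]=0
i=8: outside box; Z[8]=0
i=9: outside box; Z[9]=2 grow→box=[9,11)
i=10: min(r-i=1, Z[1]=6)=1; Z[10]=1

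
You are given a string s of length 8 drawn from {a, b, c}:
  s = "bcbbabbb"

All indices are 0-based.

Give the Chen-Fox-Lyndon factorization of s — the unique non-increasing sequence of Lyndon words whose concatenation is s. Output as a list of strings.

["bc", "b", "b", "abbb"]

emit factor 1: 'bc' (i=0, period=2)
emit factor 2: 'b' (i=2, period=1)
emit factor 3: 'b' (i=3, period=1)
emit factor 4: 'abbb' (i=4, period=4)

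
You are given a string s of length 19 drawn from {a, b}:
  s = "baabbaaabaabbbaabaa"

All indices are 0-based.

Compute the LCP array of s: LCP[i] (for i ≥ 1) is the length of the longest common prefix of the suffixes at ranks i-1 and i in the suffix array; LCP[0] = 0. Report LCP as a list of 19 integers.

sorted suffixes:
  #0 SA[0]=18  'a'
  #1 SA[1]=17  'aa'
  #2 SA[2]=5  'aaabaabbbaabaa'
  #3 SA[3]=14  'aabaa'
  #4 SA[4]=6  'aabaabbbaabaa'
  #5 SA[5]=1  'aabbaaabaabbbaabaa'
  #6 SA[6]=9  'aabbbaabaa'
  #7 SA[7]=15  'abaa'
  #8 SA[8]=7  'abaabbbaabaa'
  #9 SA[9]=2  'abbaaabaabbbaabaa'
  #10 SA[10]=10  'abbbaabaa'
  #11 SA[11]=16  'baa'
  #12 SA[12]=4  'baaabaabbbaabaa'
  #13 SA[13]=13  'baabaa'
  #14 SA[14]=0  'baabbaaabaabbbaabaa'
  #15 SA[15]=8  'baabbbaabaa'
  #16 SA[16]=3  'bbaaabaabbbaabaa'
  #17 SA[17]=12  'bbaabaa'
  #18 SA[18]=11  'bbbaabaa'

SA = [18, 17, 5, 14, 6, 1, 9, 15, 7, 2, 10, 16, 4, 13, 0, 8, 3, 12, 11]
rank  pair      lcp
   1  s[18:],s[17:]  1  'a'
   2  s[17:],s[5:]  2  'aa'
   3  s[5:],s[14:]  2  'aa'
   4  s[14:],s[6:]  5  'aabaa'
   5  s[6:],s[1:]  3  'aab'
   6  s[1:],s[9:]  4  'aabb'
   7  s[9:],s[15:]  1  'a'
   8  s[15:],s[7:]  4  'abaa'
   9  s[7:],s[2:]  2  'ab'
  10  s[2:],s[10:]  3  'abb'
  11  s[10:],s[16:]  0  ''
  12  s[16:],s[4:]  3  'baa'
  13  s[4:],s[13:]  3  'baa'
  14  s[13:],s[0:]  4  'baab'
  15  s[0:],s[8:]  5  'baabb'
  16  s[8:],s[3:]  1  'b'
  17  s[3:],s[12:]  4  'bbaa'
  18  s[12:],s[11:]  2  'bb'

[0, 1, 2, 2, 5, 3, 4, 1, 4, 2, 3, 0, 3, 3, 4, 5, 1, 4, 2]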